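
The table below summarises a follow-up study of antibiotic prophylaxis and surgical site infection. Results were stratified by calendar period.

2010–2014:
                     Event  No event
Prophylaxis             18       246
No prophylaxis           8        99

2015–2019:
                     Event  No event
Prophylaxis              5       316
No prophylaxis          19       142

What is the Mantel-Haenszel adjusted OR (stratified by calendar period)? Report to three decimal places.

OR_MH = Σ(aᵢdᵢ/nᵢ) / Σ(bᵢcᵢ/nᵢ), where nᵢ is the stratum total.
Stratum 1 (2010–2014): n = 371; a·d/n = 18·99/371 = 4.8032; b·c/n = 246·8/371 = 5.3046
Stratum 2 (2015–2019): n = 482; a·d/n = 5·142/482 = 1.4730; b·c/n = 316·19/482 = 12.4564
OR_MH = (4.8032 + 1.4730) / (5.3046 + 12.4564) = 6.2763 / 17.7610 = 0.35337

0.353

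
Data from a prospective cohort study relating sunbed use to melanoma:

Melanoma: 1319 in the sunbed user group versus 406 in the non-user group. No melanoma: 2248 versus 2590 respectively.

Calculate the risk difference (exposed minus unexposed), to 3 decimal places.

From the description: a = 1319, b = 2248, c = 406, d = 2590.
Risk in exposed = 1319/3567 = 0.369779; risk in unexposed = 406/2996 = 0.135514.
Risk difference = 0.369779 − 0.135514 = 0.234265

0.234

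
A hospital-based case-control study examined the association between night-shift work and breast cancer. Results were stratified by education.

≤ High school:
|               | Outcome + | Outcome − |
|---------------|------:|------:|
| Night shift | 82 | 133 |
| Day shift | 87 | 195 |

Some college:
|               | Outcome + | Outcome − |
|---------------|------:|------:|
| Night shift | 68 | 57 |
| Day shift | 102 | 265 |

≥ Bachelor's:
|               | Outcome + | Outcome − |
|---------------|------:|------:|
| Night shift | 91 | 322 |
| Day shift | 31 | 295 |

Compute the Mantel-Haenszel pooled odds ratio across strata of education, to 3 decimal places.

OR_MH = Σ(aᵢdᵢ/nᵢ) / Σ(bᵢcᵢ/nᵢ), where nᵢ is the stratum total.
Stratum 1 (≤ High school): n = 497; a·d/n = 82·195/497 = 32.1730; b·c/n = 133·87/497 = 23.2817
Stratum 2 (Some college): n = 492; a·d/n = 68·265/492 = 36.6260; b·c/n = 57·102/492 = 11.8171
Stratum 3 (≥ Bachelor's): n = 739; a·d/n = 91·295/739 = 36.3261; b·c/n = 322·31/739 = 13.5074
OR_MH = (32.1730 + 36.6260 + 36.3261) / (23.2817 + 11.8171 + 13.5074) = 105.1252 / 48.6062 = 2.16279

2.163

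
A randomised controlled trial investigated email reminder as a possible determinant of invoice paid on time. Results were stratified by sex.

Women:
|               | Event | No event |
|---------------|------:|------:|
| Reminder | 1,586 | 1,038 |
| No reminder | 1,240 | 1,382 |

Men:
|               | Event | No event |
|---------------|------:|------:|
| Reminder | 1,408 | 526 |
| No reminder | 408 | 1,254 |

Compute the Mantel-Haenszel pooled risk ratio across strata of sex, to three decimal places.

1.719

RR_MH = Σ(aᵢ·n₀ᵢ/nᵢ) / Σ(cᵢ·n₁ᵢ/nᵢ), with n₁ᵢ = aᵢ+bᵢ (exposed), n₀ᵢ = cᵢ+dᵢ (unexposed), nᵢ = n₁ᵢ+n₀ᵢ.
Stratum 1 (Women): n₁ = 2624, n₀ = 2622, n = 5246; a·n₀/n = 1586·2622/5246 = 792.6977; c·n₁/n = 1240·2624/5246 = 620.2364
Stratum 2 (Men): n₁ = 1934, n₀ = 1662, n = 3596; a·n₀/n = 1408·1662/3596 = 650.7497; c·n₁/n = 408·1934/3596 = 219.4305
RR_MH = (792.6977 + 650.7497) / (620.2364 + 219.4305) = 1443.4474 / 839.6668 = 1.71907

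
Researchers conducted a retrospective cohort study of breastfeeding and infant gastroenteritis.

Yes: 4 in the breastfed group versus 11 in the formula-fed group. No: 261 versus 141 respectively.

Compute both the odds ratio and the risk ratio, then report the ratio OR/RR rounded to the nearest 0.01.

From the description: a = 4, b = 261, c = 11, d = 141.
OR = (4·141)/(261·11) = 564/2871 = 0.19645
Risk in exposed = 4/265 = 0.01509; risk in unexposed = 11/152 = 0.07237; RR = 0.20858
OR/RR = 0.19645 / 0.20858 = 0.94185
The outcome is rare in both groups, so OR ≈ RR (ratio near 1).

0.94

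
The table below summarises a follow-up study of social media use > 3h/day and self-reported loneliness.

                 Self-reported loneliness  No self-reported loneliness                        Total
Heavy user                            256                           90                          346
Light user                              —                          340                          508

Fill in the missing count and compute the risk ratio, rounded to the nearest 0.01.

The missing cell is in the unexposed row: 508 − 340 = 168.
So a = 256, b = 90, c = 168, d = 340.
RR = [a/(a+b)] / [c/(c+d)] = (256/346) / (168/508) = 0.73988/0.33071 = 2.23727

2.24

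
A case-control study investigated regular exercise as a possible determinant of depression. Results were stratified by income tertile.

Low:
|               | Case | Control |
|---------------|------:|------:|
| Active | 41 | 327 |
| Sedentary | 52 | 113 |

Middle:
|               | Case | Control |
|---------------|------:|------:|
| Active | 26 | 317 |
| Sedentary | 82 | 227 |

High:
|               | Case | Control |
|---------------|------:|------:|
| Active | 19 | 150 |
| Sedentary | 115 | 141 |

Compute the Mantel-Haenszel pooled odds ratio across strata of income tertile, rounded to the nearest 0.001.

OR_MH = Σ(aᵢdᵢ/nᵢ) / Σ(bᵢcᵢ/nᵢ), where nᵢ is the stratum total.
Stratum 1 (Low): n = 533; a·d/n = 41·113/533 = 8.6923; b·c/n = 327·52/533 = 31.9024
Stratum 2 (Middle): n = 652; a·d/n = 26·227/652 = 9.0521; b·c/n = 317·82/652 = 39.8681
Stratum 3 (High): n = 425; a·d/n = 19·141/425 = 6.3035; b·c/n = 150·115/425 = 40.5882
OR_MH = (8.6923 + 9.0521 + 6.3035) / (31.9024 + 39.8681 + 40.5882) = 24.0480 / 112.3588 = 0.21403

0.214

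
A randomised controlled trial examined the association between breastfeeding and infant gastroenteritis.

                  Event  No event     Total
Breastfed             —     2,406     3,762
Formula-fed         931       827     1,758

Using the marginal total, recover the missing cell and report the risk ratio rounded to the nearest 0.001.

The missing cell is in the exposed row: 3762 − 2406 = 1356.
So a = 1356, b = 2406, c = 931, d = 827.
RR = [a/(a+b)] / [c/(c+d)] = (1356/3762) / (931/1758) = 0.36045/0.52958 = 0.68063

0.681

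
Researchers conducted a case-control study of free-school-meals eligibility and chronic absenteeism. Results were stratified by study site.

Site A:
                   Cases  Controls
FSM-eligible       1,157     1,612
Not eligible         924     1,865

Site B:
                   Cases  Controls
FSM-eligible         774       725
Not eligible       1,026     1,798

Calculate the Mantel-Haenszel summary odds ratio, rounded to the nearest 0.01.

OR_MH = Σ(aᵢdᵢ/nᵢ) / Σ(bᵢcᵢ/nᵢ), where nᵢ is the stratum total.
Stratum 1 (Site A): n = 5558; a·d/n = 1157·1865/5558 = 388.2341; b·c/n = 1612·924/5558 = 267.9899
Stratum 2 (Site B): n = 4323; a·d/n = 774·1798/4323 = 321.9181; b·c/n = 725·1026/4323 = 172.0680
OR_MH = (388.2341 + 321.9181) / (267.9899 + 172.0680) = 710.1522 / 440.0579 = 1.61377

1.61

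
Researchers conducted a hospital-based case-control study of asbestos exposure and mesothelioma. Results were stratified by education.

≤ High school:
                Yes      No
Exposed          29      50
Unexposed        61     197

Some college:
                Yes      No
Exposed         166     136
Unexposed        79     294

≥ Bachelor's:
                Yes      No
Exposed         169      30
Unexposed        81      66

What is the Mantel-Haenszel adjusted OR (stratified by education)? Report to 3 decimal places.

3.798

OR_MH = Σ(aᵢdᵢ/nᵢ) / Σ(bᵢcᵢ/nᵢ), where nᵢ is the stratum total.
Stratum 1 (≤ High school): n = 337; a·d/n = 29·197/337 = 16.9525; b·c/n = 50·61/337 = 9.0504
Stratum 2 (Some college): n = 675; a·d/n = 166·294/675 = 72.3022; b·c/n = 136·79/675 = 15.9170
Stratum 3 (≥ Bachelor's): n = 346; a·d/n = 169·66/346 = 32.2370; b·c/n = 30·81/346 = 7.0231
OR_MH = (16.9525 + 72.3022 + 32.2370) / (9.0504 + 15.9170 + 7.0231) = 121.4917 / 31.9906 = 3.79773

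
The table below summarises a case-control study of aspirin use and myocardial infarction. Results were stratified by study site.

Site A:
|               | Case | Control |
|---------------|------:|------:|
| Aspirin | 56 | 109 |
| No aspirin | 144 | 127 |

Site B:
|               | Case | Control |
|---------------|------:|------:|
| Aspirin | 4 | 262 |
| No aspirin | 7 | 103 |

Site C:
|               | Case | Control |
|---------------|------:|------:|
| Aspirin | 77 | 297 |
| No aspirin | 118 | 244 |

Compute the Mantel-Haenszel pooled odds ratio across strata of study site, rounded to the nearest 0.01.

OR_MH = Σ(aᵢdᵢ/nᵢ) / Σ(bᵢcᵢ/nᵢ), where nᵢ is the stratum total.
Stratum 1 (Site A): n = 436; a·d/n = 56·127/436 = 16.3119; b·c/n = 109·144/436 = 36.0000
Stratum 2 (Site B): n = 376; a·d/n = 4·103/376 = 1.0957; b·c/n = 262·7/376 = 4.8777
Stratum 3 (Site C): n = 736; a·d/n = 77·244/736 = 25.5272; b·c/n = 297·118/736 = 47.6168
OR_MH = (16.3119 + 1.0957 + 25.5272) / (36.0000 + 4.8777 + 47.6168) = 42.9348 / 88.4945 = 0.48517

0.49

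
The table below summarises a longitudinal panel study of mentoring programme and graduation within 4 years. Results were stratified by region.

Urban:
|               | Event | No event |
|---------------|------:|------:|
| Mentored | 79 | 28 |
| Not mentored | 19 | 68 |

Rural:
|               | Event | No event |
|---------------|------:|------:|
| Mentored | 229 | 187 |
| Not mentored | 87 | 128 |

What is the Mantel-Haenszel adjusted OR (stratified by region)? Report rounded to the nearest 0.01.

OR_MH = Σ(aᵢdᵢ/nᵢ) / Σ(bᵢcᵢ/nᵢ), where nᵢ is the stratum total.
Stratum 1 (Urban): n = 194; a·d/n = 79·68/194 = 27.6907; b·c/n = 28·19/194 = 2.7423
Stratum 2 (Rural): n = 631; a·d/n = 229·128/631 = 46.4532; b·c/n = 187·87/631 = 25.7829
OR_MH = (27.6907 + 46.4532) / (2.7423 + 25.7829) = 74.1440 / 28.5252 = 2.59925

2.60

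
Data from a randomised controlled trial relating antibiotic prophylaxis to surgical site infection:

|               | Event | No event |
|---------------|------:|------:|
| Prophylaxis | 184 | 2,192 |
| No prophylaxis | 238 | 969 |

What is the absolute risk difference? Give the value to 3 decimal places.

-0.120

Cells: a = 184, b = 2192, c = 238, d = 969.
Risk in exposed = 184/2376 = 0.077441; risk in unexposed = 238/1207 = 0.197183.
Risk difference = 0.077441 − 0.197183 = -0.119742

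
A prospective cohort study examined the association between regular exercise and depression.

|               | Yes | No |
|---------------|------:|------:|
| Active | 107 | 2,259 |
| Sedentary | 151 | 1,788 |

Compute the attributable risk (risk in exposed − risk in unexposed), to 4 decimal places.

Cells: a = 107, b = 2259, c = 151, d = 1788.
Risk in exposed = 107/2366 = 0.045224; risk in unexposed = 151/1939 = 0.077875.
Risk difference = 0.045224 − 0.077875 = -0.032651

-0.0327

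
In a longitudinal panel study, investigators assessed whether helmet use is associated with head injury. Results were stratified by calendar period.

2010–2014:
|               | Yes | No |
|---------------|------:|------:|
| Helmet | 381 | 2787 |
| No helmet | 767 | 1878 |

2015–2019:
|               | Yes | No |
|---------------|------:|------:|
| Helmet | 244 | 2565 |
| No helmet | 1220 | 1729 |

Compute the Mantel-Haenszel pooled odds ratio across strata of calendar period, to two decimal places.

OR_MH = Σ(aᵢdᵢ/nᵢ) / Σ(bᵢcᵢ/nᵢ), where nᵢ is the stratum total.
Stratum 1 (2010–2014): n = 5813; a·d/n = 381·1878/5813 = 123.0893; b·c/n = 2787·767/5813 = 367.7325
Stratum 2 (2015–2019): n = 5758; a·d/n = 244·1729/5758 = 73.2678; b·c/n = 2565·1220/5758 = 543.4700
OR_MH = (123.0893 + 73.2678) / (367.7325 + 543.4700) = 196.3571 / 911.2025 = 0.21549

0.22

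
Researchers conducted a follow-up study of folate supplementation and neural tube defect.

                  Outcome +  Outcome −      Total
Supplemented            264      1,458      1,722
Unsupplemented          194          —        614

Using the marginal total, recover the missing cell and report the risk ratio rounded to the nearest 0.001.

The missing cell is in the unexposed row: 614 − 194 = 420.
So a = 264, b = 1458, c = 194, d = 420.
RR = [a/(a+b)] / [c/(c+d)] = (264/1722) / (194/614) = 0.15331/0.31596 = 0.48522

0.485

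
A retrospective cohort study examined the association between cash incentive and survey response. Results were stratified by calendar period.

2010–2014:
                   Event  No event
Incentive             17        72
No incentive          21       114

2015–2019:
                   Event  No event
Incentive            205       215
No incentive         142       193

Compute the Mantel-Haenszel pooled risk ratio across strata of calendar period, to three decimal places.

1.159

RR_MH = Σ(aᵢ·n₀ᵢ/nᵢ) / Σ(cᵢ·n₁ᵢ/nᵢ), with n₁ᵢ = aᵢ+bᵢ (exposed), n₀ᵢ = cᵢ+dᵢ (unexposed), nᵢ = n₁ᵢ+n₀ᵢ.
Stratum 1 (2010–2014): n₁ = 89, n₀ = 135, n = 224; a·n₀/n = 17·135/224 = 10.2455; c·n₁/n = 21·89/224 = 8.3438
Stratum 2 (2015–2019): n₁ = 420, n₀ = 335, n = 755; a·n₀/n = 205·335/755 = 90.9603; c·n₁/n = 142·420/755 = 78.9934
RR_MH = (10.2455 + 90.9603) / (8.3438 + 78.9934) = 101.2058 / 87.3371 = 1.15879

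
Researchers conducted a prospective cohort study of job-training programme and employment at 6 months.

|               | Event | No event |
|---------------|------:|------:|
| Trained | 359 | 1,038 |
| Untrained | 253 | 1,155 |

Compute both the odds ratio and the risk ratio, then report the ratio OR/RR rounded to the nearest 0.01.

1.10

Cells: a = 359, b = 1038, c = 253, d = 1155.
OR = (359·1155)/(1038·253) = 414645/262614 = 1.57891
Risk in exposed = 359/1397 = 0.25698; risk in unexposed = 253/1408 = 0.17969; RR = 1.43015
OR/RR = 1.57891 / 1.43015 = 1.10402
The outcome is not rare, so the OR lies further from 1 than the RR.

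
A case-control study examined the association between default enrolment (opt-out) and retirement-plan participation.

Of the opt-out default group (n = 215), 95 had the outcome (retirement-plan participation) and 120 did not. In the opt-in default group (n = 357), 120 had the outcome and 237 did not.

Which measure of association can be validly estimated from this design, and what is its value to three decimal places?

1.564

From the description: a = 95, b = 120, c = 120, d = 237.
This is a case-control study: participants were sampled on outcome status, so risks in the source population cannot be estimated directly — relative risk is not valid here. The odds ratio is the appropriate measure.
OR = (a·d)/(b·c) = (95 × 237) / (120 × 120) = 22515 / 14400 = 1.56354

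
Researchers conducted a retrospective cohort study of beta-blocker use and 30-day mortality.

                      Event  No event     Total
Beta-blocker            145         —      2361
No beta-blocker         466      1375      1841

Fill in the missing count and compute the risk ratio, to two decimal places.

0.24

The missing cell is in the exposed row: 2361 − 145 = 2216.
So a = 145, b = 2216, c = 466, d = 1375.
RR = [a/(a+b)] / [c/(c+d)] = (145/2361) / (466/1841) = 0.06141/0.25312 = 0.24263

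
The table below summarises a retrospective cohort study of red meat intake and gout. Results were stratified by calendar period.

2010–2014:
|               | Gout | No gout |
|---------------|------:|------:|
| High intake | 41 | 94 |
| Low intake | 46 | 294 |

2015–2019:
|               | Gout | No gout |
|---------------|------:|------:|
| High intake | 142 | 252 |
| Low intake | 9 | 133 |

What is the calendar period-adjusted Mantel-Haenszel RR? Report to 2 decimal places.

3.40

RR_MH = Σ(aᵢ·n₀ᵢ/nᵢ) / Σ(cᵢ·n₁ᵢ/nᵢ), with n₁ᵢ = aᵢ+bᵢ (exposed), n₀ᵢ = cᵢ+dᵢ (unexposed), nᵢ = n₁ᵢ+n₀ᵢ.
Stratum 1 (2010–2014): n₁ = 135, n₀ = 340, n = 475; a·n₀/n = 41·340/475 = 29.3474; c·n₁/n = 46·135/475 = 13.0737
Stratum 2 (2015–2019): n₁ = 394, n₀ = 142, n = 536; a·n₀/n = 142·142/536 = 37.6194; c·n₁/n = 9·394/536 = 6.6157
RR_MH = (29.3474 + 37.6194) / (13.0737 + 6.6157) = 66.9668 / 19.6894 = 3.40117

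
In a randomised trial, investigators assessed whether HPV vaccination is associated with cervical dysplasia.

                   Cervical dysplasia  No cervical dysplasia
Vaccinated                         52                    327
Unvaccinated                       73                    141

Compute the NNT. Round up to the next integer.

Risk in treated group = 52/379 = 0.13720; risk in control = 73/214 = 0.34112.
Absolute risk reduction = 0.34112 − 0.13720 = 0.20392
NNT = 1 / ARR = 1 / 0.20392 = 4.904 → round up → 5

5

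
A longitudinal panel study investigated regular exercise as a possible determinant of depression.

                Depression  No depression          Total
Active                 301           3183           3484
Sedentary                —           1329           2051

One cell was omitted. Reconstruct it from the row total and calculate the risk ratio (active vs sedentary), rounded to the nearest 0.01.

0.25

The missing cell is in the unexposed row: 2051 − 1329 = 722.
So a = 301, b = 3183, c = 722, d = 1329.
RR = [a/(a+b)] / [c/(c+d)] = (301/3484) / (722/2051) = 0.08639/0.35202 = 0.24542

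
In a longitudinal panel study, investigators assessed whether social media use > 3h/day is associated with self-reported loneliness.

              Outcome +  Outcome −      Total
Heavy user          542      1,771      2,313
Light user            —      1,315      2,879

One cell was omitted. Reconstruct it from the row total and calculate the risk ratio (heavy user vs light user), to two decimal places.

The missing cell is in the unexposed row: 2879 − 1315 = 1564.
So a = 542, b = 1771, c = 1564, d = 1315.
RR = [a/(a+b)] / [c/(c+d)] = (542/2313) / (1564/2879) = 0.23433/0.54324 = 0.43135

0.43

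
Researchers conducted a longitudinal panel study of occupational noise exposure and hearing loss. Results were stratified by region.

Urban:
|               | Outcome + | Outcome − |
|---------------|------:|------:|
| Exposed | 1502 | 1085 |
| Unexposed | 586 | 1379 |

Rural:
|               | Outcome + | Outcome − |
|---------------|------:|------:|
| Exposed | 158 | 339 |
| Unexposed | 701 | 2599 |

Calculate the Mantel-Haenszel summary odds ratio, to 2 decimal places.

OR_MH = Σ(aᵢdᵢ/nᵢ) / Σ(bᵢcᵢ/nᵢ), where nᵢ is the stratum total.
Stratum 1 (Urban): n = 4552; a·d/n = 1502·1379/4552 = 455.0215; b·c/n = 1085·586/4552 = 139.6771
Stratum 2 (Rural): n = 3797; a·d/n = 158·2599/3797 = 108.1491; b·c/n = 339·701/3797 = 62.5860
OR_MH = (455.0215 + 108.1491) / (139.6771 + 62.5860) = 563.1706 / 202.2631 = 2.78435

2.78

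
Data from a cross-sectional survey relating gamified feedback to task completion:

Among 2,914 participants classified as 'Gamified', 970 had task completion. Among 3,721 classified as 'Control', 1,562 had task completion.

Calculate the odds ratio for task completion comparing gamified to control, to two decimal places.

From the description: a = 970, b = 1944, c = 1562, d = 2159.
OR = (a·d)/(b·c) = (970 × 2159) / (1944 × 1562) = 2094230 / 3036528 = 0.68968
Exposure is associated with lower odds of task completion (OR = 0.69 < 1).

0.69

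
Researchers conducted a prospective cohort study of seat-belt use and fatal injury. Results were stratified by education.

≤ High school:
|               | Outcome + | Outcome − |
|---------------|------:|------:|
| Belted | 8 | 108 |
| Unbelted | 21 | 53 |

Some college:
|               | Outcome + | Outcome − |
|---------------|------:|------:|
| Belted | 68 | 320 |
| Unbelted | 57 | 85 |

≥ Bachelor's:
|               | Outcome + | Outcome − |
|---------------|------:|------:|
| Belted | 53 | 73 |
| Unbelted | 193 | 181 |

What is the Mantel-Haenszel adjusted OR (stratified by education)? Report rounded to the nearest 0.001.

OR_MH = Σ(aᵢdᵢ/nᵢ) / Σ(bᵢcᵢ/nᵢ), where nᵢ is the stratum total.
Stratum 1 (≤ High school): n = 190; a·d/n = 8·53/190 = 2.2316; b·c/n = 108·21/190 = 11.9368
Stratum 2 (Some college): n = 530; a·d/n = 68·85/530 = 10.9057; b·c/n = 320·57/530 = 34.4151
Stratum 3 (≥ Bachelor's): n = 500; a·d/n = 53·181/500 = 19.1860; b·c/n = 73·193/500 = 28.1780
OR_MH = (2.2316 + 10.9057 + 19.1860) / (11.9368 + 34.4151 + 28.1780) = 32.3232 / 74.5299 = 0.43369

0.434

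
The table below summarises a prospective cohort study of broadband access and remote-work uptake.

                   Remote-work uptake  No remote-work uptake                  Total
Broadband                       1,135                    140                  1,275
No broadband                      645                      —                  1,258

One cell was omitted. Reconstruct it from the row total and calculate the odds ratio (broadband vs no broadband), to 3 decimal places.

The missing cell is in the unexposed row: 1258 − 645 = 613.
So a = 1135, b = 140, c = 645, d = 613.
OR = (a·d)/(b·c) = (1135 × 613) / (140 × 645) = 695755 / 90300 = 7.70493

7.705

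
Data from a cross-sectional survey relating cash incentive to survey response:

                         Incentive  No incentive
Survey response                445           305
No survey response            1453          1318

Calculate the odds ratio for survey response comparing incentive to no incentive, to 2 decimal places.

Reading the table with exposure as columns: a = 445 (Incentive, case), b = 1453 (Incentive, non-case), c = 305 (No incentive, case), d = 1318.
OR = (a·d)/(b·c) = (445 × 1318) / (1453 × 305) = 586510 / 443165 = 1.32346
The odds of survey response are about 1.32 times as high in the incentive group.

1.32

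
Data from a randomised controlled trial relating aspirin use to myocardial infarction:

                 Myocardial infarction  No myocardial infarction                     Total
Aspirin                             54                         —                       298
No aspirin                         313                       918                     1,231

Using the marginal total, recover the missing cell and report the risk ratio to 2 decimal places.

The missing cell is in the exposed row: 298 − 54 = 244.
So a = 54, b = 244, c = 313, d = 918.
RR = [a/(a+b)] / [c/(c+d)] = (54/298) / (313/1231) = 0.18121/0.25426 = 0.71267

0.71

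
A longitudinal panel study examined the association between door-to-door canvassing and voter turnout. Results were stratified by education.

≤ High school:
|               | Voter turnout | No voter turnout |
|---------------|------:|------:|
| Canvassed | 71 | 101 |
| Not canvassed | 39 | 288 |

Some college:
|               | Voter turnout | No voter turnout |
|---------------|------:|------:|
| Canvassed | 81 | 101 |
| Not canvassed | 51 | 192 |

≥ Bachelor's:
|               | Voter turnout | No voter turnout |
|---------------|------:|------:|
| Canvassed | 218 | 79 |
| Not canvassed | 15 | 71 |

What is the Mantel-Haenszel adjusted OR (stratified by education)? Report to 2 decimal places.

5.11

OR_MH = Σ(aᵢdᵢ/nᵢ) / Σ(bᵢcᵢ/nᵢ), where nᵢ is the stratum total.
Stratum 1 (≤ High school): n = 499; a·d/n = 71·288/499 = 40.9780; b·c/n = 101·39/499 = 7.8938
Stratum 2 (Some college): n = 425; a·d/n = 81·192/425 = 36.5929; b·c/n = 101·51/425 = 12.1200
Stratum 3 (≥ Bachelor's): n = 383; a·d/n = 218·71/383 = 40.4125; b·c/n = 79·15/383 = 3.0940
OR_MH = (40.9780 + 36.5929 + 40.4125) / (7.8938 + 12.1200 + 3.0940) = 117.9834 / 23.1078 = 5.10579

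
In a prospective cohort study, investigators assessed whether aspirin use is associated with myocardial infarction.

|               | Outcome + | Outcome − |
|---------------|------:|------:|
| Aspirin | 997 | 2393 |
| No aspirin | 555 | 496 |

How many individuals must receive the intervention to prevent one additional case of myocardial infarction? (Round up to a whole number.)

5

Risk in treated group = 997/3390 = 0.29410; risk in control = 555/1051 = 0.52807.
Absolute risk reduction = 0.52807 − 0.29410 = 0.23397
NNT = 1 / ARR = 1 / 0.23397 = 4.274 → round up → 5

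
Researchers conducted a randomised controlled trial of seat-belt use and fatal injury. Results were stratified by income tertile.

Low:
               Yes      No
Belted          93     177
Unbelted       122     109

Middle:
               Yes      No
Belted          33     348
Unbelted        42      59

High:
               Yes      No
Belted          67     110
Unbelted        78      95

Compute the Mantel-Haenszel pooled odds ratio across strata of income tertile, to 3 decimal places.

0.434

OR_MH = Σ(aᵢdᵢ/nᵢ) / Σ(bᵢcᵢ/nᵢ), where nᵢ is the stratum total.
Stratum 1 (Low): n = 501; a·d/n = 93·109/501 = 20.2335; b·c/n = 177·122/501 = 43.1018
Stratum 2 (Middle): n = 482; a·d/n = 33·59/482 = 4.0394; b·c/n = 348·42/482 = 30.3237
Stratum 3 (High): n = 350; a·d/n = 67·95/350 = 18.1857; b·c/n = 110·78/350 = 24.5143
OR_MH = (20.2335 + 4.0394 + 18.1857) / (43.1018 + 30.3237 + 24.5143) = 42.4587 / 97.9397 = 0.43352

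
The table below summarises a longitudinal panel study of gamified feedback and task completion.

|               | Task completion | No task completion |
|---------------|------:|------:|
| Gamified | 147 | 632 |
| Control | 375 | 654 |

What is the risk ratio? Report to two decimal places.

0.52

Cells: a = 147, b = 632, c = 375, d = 654.
Risk in exposed = 147/779 = 0.18870; risk in unexposed = 375/1029 = 0.36443.
RR = 0.18870 / 0.36443 = 0.51780
The risk is 48% lower among the exposed than among the unexposed.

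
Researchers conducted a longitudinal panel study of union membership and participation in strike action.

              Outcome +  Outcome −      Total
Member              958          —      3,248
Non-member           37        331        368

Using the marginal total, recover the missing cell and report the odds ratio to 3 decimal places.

The missing cell is in the exposed row: 3248 − 958 = 2290.
So a = 958, b = 2290, c = 37, d = 331.
OR = (a·d)/(b·c) = (958 × 331) / (2290 × 37) = 317098 / 84730 = 3.74245

3.742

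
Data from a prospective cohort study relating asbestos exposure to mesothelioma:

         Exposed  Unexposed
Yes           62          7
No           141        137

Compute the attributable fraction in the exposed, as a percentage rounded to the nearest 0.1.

Reading the table with exposure as columns: a = 62 (Exposed, case), b = 141 (Exposed, non-case), c = 7 (Unexposed, case), d = 137.
Risk in exposed = 62/203 = 0.30542; risk in unexposed = 7/144 = 0.04861.
RR = 0.30542/0.04861 = 6.28290
AR% = (RR − 1)/RR × 100 = (6.28290 − 1)/6.28290 × 100 = 84.0838%

84.1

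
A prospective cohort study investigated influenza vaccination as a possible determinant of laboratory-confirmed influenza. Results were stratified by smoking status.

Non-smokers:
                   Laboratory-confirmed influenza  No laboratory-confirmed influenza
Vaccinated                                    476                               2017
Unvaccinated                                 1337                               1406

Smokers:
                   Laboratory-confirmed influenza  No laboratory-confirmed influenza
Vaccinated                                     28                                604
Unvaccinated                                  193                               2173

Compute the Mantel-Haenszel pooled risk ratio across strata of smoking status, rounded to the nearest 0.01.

0.40

RR_MH = Σ(aᵢ·n₀ᵢ/nᵢ) / Σ(cᵢ·n₁ᵢ/nᵢ), with n₁ᵢ = aᵢ+bᵢ (exposed), n₀ᵢ = cᵢ+dᵢ (unexposed), nᵢ = n₁ᵢ+n₀ᵢ.
Stratum 1 (Non-smokers): n₁ = 2493, n₀ = 2743, n = 5236; a·n₀/n = 476·2743/5236 = 249.3636; c·n₁/n = 1337·2493/5236 = 636.5816
Stratum 2 (Smokers): n₁ = 632, n₀ = 2366, n = 2998; a·n₀/n = 28·2366/2998 = 22.0974; c·n₁/n = 193·632/2998 = 40.6858
RR_MH = (249.3636 + 22.0974) / (636.5816 + 40.6858) = 271.4610 / 677.2673 = 0.40082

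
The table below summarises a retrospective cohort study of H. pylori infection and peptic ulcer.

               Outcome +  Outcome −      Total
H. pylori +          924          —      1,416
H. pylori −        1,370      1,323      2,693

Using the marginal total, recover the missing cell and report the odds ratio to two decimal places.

1.81

The missing cell is in the exposed row: 1416 − 924 = 492.
So a = 924, b = 492, c = 1370, d = 1323.
OR = (a·d)/(b·c) = (924 × 1323) / (492 × 1370) = 1222452 / 674040 = 1.81362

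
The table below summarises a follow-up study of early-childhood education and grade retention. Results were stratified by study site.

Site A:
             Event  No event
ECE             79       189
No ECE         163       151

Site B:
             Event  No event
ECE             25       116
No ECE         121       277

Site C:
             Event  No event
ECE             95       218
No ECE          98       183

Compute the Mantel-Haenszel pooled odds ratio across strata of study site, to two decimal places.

OR_MH = Σ(aᵢdᵢ/nᵢ) / Σ(bᵢcᵢ/nᵢ), where nᵢ is the stratum total.
Stratum 1 (Site A): n = 582; a·d/n = 79·151/582 = 20.4966; b·c/n = 189·163/582 = 52.9330
Stratum 2 (Site B): n = 539; a·d/n = 25·277/539 = 12.8479; b·c/n = 116·121/539 = 26.0408
Stratum 3 (Site C): n = 594; a·d/n = 95·183/594 = 29.2677; b·c/n = 218·98/594 = 35.9663
OR_MH = (20.4966 + 12.8479 + 29.2677) / (52.9330 + 26.0408 + 35.9663) = 62.6121 / 114.9401 = 0.54474

0.54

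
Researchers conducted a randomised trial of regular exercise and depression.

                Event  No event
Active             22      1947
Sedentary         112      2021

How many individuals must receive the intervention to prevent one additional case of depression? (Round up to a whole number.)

Risk in treated group = 22/1969 = 0.01117; risk in control = 112/2133 = 0.05251.
Absolute risk reduction = 0.05251 − 0.01117 = 0.04134
NNT = 1 / ARR = 1 / 0.04134 = 24.193 → round up → 25

25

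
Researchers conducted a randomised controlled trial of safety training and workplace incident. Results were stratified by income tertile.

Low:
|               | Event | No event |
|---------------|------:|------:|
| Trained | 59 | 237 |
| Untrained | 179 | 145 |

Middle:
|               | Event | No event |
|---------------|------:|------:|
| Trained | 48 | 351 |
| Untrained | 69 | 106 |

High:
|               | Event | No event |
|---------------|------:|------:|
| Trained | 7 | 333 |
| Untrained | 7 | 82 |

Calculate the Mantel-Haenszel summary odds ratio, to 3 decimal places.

OR_MH = Σ(aᵢdᵢ/nᵢ) / Σ(bᵢcᵢ/nᵢ), where nᵢ is the stratum total.
Stratum 1 (Low): n = 620; a·d/n = 59·145/620 = 13.7984; b·c/n = 237·179/620 = 68.4242
Stratum 2 (Middle): n = 574; a·d/n = 48·106/574 = 8.8641; b·c/n = 351·69/574 = 42.1934
Stratum 3 (High): n = 429; a·d/n = 7·82/429 = 1.3380; b·c/n = 333·7/429 = 5.4336
OR_MH = (13.7984 + 8.8641 + 1.3380) / (68.4242 + 42.1934 + 5.4336) = 24.0005 / 116.0511 = 0.20681

0.207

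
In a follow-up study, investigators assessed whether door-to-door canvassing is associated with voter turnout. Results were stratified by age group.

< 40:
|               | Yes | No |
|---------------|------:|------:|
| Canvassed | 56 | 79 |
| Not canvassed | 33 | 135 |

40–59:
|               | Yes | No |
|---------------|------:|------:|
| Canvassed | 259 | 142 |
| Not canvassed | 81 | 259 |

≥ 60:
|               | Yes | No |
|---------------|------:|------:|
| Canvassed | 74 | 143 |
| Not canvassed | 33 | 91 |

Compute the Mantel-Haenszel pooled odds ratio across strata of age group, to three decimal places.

3.562

OR_MH = Σ(aᵢdᵢ/nᵢ) / Σ(bᵢcᵢ/nᵢ), where nᵢ is the stratum total.
Stratum 1 (< 40): n = 303; a·d/n = 56·135/303 = 24.9505; b·c/n = 79·33/303 = 8.6040
Stratum 2 (40–59): n = 741; a·d/n = 259·259/741 = 90.5277; b·c/n = 142·81/741 = 15.5223
Stratum 3 (≥ 60): n = 341; a·d/n = 74·91/341 = 19.7478; b·c/n = 143·33/341 = 13.8387
OR_MH = (24.9505 + 90.5277 + 19.7478) / (8.6040 + 15.5223 + 13.8387) = 135.2260 / 37.9649 = 3.56186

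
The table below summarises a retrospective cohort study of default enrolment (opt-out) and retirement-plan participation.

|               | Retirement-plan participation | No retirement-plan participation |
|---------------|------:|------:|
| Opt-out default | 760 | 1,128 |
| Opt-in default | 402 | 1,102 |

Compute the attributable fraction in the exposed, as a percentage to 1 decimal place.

Cells: a = 760, b = 1128, c = 402, d = 1102.
Risk in exposed = 760/1888 = 0.40254; risk in unexposed = 402/1504 = 0.26729.
RR = 0.40254/0.26729 = 1.50603
AR% = (RR − 1)/RR × 100 = (1.50603 − 1)/1.50603 × 100 = 33.6002%

33.6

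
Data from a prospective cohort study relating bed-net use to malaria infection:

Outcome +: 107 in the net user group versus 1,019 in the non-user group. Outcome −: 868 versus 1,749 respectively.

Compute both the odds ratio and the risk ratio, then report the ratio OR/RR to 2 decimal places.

From the description: a = 107, b = 868, c = 1019, d = 1749.
OR = (107·1749)/(868·1019) = 187143/884492 = 0.21158
Risk in exposed = 107/975 = 0.10974; risk in unexposed = 1019/2768 = 0.36814; RR = 0.29811
OR/RR = 0.21158 / 0.29811 = 0.70976
The outcome is not rare, so the OR lies further from 1 than the RR.

0.71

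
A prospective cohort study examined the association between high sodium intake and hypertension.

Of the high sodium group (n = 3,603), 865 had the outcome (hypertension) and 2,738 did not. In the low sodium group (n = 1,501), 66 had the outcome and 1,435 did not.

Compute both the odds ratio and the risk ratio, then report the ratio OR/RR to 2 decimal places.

1.26

From the description: a = 865, b = 2738, c = 66, d = 1435.
OR = (865·1435)/(2738·66) = 1241275/180708 = 6.86895
Risk in exposed = 865/3603 = 0.24008; risk in unexposed = 66/1501 = 0.04397; RR = 5.45995
OR/RR = 6.86895 / 5.45995 = 1.25806
The outcome is not rare, so the OR lies further from 1 than the RR.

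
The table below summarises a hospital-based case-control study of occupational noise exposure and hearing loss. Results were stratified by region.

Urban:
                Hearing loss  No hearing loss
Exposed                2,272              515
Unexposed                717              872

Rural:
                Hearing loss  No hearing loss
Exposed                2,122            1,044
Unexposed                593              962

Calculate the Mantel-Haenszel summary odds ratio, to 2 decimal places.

4.11

OR_MH = Σ(aᵢdᵢ/nᵢ) / Σ(bᵢcᵢ/nᵢ), where nᵢ is the stratum total.
Stratum 1 (Urban): n = 4376; a·d/n = 2272·872/4376 = 452.7386; b·c/n = 515·717/4376 = 84.3819
Stratum 2 (Rural): n = 4721; a·d/n = 2122·962/4721 = 432.4008; b·c/n = 1044·593/4721 = 131.1358
OR_MH = (452.7386 + 432.4008) / (84.3819 + 131.1358) = 885.1393 / 215.5176 = 4.10704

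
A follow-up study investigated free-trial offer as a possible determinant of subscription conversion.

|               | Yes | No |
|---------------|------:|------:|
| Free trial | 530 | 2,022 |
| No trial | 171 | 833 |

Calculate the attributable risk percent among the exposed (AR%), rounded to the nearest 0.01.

Cells: a = 530, b = 2022, c = 171, d = 833.
Risk in exposed = 530/2552 = 0.20768; risk in unexposed = 171/1004 = 0.17032.
RR = 0.20768/0.17032 = 1.21936
AR% = (RR − 1)/RR × 100 = (1.21936 − 1)/1.21936 × 100 = 17.9899%

17.99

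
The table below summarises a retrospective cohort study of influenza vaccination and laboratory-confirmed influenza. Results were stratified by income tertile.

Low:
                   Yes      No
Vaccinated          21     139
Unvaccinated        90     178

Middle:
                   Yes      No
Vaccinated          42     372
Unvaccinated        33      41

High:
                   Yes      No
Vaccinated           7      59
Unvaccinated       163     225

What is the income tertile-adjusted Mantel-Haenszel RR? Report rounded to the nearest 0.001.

RR_MH = Σ(aᵢ·n₀ᵢ/nᵢ) / Σ(cᵢ·n₁ᵢ/nᵢ), with n₁ᵢ = aᵢ+bᵢ (exposed), n₀ᵢ = cᵢ+dᵢ (unexposed), nᵢ = n₁ᵢ+n₀ᵢ.
Stratum 1 (Low): n₁ = 160, n₀ = 268, n = 428; a·n₀/n = 21·268/428 = 13.1495; c·n₁/n = 90·160/428 = 33.6449
Stratum 2 (Middle): n₁ = 414, n₀ = 74, n = 488; a·n₀/n = 42·74/488 = 6.3689; c·n₁/n = 33·414/488 = 27.9959
Stratum 3 (High): n₁ = 66, n₀ = 388, n = 454; a·n₀/n = 7·388/454 = 5.9824; c·n₁/n = 163·66/454 = 23.6960
RR_MH = (13.1495 + 6.3689 + 5.9824) / (33.6449 + 27.9959 + 23.6960) = 25.5008 / 85.3368 = 0.29882

0.299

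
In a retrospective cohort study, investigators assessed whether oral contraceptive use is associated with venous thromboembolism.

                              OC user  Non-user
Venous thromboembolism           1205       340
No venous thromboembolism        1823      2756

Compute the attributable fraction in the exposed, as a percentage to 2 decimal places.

72.40

Reading the table with exposure as columns: a = 1205 (OC user, case), b = 1823 (OC user, non-case), c = 340 (Non-user, case), d = 2756.
Risk in exposed = 1205/3028 = 0.39795; risk in unexposed = 340/3096 = 0.10982.
RR = 0.39795/0.10982 = 3.62371
AR% = (RR − 1)/RR × 100 = (3.62371 − 1)/3.62371 × 100 = 72.4040%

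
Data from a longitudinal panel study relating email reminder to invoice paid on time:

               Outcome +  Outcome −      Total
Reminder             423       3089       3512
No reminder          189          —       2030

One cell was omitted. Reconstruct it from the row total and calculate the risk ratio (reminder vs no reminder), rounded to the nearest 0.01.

The missing cell is in the unexposed row: 2030 − 189 = 1841.
So a = 423, b = 3089, c = 189, d = 1841.
RR = [a/(a+b)] / [c/(c+d)] = (423/3512) / (189/2030) = 0.12044/0.09310 = 1.29366

1.29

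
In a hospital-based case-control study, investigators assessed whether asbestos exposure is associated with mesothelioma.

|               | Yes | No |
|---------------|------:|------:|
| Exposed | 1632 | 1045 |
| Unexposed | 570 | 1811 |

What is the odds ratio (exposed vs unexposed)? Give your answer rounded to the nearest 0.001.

Cells: a = 1632, b = 1045, c = 570, d = 1811.
OR = (a·d)/(b·c) = (1632 × 1811) / (1045 × 570) = 2955552 / 595650 = 4.96189
The odds of mesothelioma are about 4.96 times as high in the exposed group.

4.962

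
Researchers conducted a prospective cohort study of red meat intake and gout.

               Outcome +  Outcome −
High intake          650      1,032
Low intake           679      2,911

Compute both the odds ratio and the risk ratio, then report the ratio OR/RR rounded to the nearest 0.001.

1.322

Cells: a = 650, b = 1032, c = 679, d = 2911.
OR = (650·2911)/(1032·679) = 1892150/700728 = 2.70026
Risk in exposed = 650/1682 = 0.38644; risk in unexposed = 679/3590 = 0.18914; RR = 2.04321
OR/RR = 2.70026 / 2.04321 = 1.32158
The outcome is not rare, so the OR lies further from 1 than the RR.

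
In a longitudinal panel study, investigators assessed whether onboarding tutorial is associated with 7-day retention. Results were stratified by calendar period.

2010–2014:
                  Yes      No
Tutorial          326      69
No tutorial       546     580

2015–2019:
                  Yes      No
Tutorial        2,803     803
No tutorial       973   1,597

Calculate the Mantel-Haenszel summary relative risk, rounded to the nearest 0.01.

1.98

RR_MH = Σ(aᵢ·n₀ᵢ/nᵢ) / Σ(cᵢ·n₁ᵢ/nᵢ), with n₁ᵢ = aᵢ+bᵢ (exposed), n₀ᵢ = cᵢ+dᵢ (unexposed), nᵢ = n₁ᵢ+n₀ᵢ.
Stratum 1 (2010–2014): n₁ = 395, n₀ = 1126, n = 1521; a·n₀/n = 326·1126/1521 = 241.3386; c·n₁/n = 546·395/1521 = 141.7949
Stratum 2 (2015–2019): n₁ = 3606, n₀ = 2570, n = 6176; a·n₀/n = 2803·2570/6176 = 1166.4038; c·n₁/n = 973·3606/6176 = 568.1085
RR_MH = (241.3386 + 1166.4038) / (141.7949 + 568.1085) = 1407.7424 / 709.9034 = 1.98301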